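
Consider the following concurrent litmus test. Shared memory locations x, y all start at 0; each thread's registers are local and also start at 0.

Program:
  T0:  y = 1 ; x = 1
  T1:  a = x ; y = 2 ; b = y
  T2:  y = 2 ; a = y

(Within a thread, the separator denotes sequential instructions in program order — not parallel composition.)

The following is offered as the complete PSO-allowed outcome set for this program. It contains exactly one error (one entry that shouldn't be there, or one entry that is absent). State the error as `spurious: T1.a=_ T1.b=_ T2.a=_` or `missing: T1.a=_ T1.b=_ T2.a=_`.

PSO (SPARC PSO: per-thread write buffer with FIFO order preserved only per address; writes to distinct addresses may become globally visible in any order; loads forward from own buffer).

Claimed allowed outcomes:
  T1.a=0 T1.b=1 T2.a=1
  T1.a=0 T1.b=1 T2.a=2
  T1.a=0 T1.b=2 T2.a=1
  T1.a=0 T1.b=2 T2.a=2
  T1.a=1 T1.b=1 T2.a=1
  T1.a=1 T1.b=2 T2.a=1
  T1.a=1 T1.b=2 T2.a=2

outcome vector order: (T1.a,T1.b,T2.a)
PSO: 8 outcomes — {<0 1 1>, <0 1 2>, <0 2 1>, <0 2 2>, <1 1 1>, <1 1 2>, <1 2 1>, <1 2 2>}
PSO∖claimed = {<1 1 2>}

missing: T1.a=1 T1.b=1 T2.a=2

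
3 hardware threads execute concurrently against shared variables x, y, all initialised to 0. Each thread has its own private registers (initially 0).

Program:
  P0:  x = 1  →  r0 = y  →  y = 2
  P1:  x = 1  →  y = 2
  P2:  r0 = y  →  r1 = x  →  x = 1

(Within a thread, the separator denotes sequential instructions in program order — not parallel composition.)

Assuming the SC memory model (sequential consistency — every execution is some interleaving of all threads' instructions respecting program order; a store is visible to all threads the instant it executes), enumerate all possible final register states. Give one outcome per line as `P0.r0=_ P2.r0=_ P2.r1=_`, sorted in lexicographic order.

outcome vector order: (P0.r0,P2.r0,P2.r1)
|SC outcomes| = 6

P0.r0=0 P2.r0=0 P2.r1=0
P0.r0=0 P2.r0=0 P2.r1=1
P0.r0=0 P2.r0=2 P2.r1=1
P0.r0=2 P2.r0=0 P2.r1=0
P0.r0=2 P2.r0=0 P2.r1=1
P0.r0=2 P2.r0=2 P2.r1=1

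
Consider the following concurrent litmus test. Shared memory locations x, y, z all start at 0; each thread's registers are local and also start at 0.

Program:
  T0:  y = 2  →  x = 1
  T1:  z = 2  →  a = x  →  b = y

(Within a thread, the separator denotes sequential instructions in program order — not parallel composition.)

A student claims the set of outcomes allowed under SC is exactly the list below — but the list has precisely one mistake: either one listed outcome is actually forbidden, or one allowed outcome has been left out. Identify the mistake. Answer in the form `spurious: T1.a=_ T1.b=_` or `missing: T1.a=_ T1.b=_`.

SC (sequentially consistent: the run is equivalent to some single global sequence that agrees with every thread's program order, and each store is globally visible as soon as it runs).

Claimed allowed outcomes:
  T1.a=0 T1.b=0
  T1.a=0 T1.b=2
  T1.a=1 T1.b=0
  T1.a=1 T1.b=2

outcome vector order: (T1.a,T1.b)
under SC → (0,0), (0,2), (1,2)
claimed∖SC = {(1,0)}

spurious: T1.a=1 T1.b=0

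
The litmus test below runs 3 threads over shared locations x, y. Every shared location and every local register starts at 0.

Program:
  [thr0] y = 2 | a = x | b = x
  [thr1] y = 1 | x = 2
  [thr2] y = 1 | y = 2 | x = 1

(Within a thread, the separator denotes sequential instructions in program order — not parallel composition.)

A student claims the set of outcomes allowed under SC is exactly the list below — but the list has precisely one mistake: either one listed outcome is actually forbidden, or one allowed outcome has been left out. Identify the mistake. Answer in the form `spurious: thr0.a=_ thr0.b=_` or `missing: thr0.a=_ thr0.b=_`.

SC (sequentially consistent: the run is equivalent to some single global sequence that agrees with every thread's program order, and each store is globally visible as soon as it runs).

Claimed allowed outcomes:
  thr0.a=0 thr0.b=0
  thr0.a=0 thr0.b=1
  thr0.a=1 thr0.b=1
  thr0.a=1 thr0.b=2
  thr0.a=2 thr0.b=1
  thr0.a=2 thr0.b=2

missing: thr0.a=0 thr0.b=2

outcome vector order: (thr0.a,thr0.b)
SC: 7 outcomes — {00; 01; 02; 11; 12; 21; 22}
SC∖claimed = {02}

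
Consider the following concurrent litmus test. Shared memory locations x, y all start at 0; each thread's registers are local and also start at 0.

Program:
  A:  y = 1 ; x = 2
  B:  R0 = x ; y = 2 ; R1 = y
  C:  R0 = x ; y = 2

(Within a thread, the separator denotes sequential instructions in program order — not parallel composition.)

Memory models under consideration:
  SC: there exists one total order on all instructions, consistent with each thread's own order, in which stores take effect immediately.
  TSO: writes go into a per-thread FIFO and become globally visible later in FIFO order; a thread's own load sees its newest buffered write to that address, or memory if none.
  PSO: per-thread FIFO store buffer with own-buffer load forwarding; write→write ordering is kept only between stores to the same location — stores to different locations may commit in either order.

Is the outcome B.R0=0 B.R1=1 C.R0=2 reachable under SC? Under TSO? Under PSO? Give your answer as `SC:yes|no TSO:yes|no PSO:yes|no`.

outcome vector order: (B.R0,B.R1,C.R0)
SC (6): 010 012 020 022 220 222
TSO (6): 010 012 020 022 220 222
PSO (8): 010 012 020 022 210 212 220 222
target 012 ∈ {SC,TSO,PSO}

SC:yes TSO:yes PSO:yes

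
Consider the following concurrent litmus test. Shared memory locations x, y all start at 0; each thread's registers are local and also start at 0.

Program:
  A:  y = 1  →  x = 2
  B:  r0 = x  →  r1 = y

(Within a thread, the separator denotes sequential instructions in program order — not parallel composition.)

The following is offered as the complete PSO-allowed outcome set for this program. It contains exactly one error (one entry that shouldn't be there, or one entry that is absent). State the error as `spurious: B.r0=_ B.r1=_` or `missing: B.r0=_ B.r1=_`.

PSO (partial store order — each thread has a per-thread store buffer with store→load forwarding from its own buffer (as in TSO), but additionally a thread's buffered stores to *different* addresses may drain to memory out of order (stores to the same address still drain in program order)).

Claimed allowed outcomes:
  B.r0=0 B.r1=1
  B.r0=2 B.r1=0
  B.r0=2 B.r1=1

missing: B.r0=0 B.r1=0

outcome vector order: (B.r0,B.r1)
under PSO → 0/0; 0/1; 2/0; 2/1
PSO∖claimed = {0/0}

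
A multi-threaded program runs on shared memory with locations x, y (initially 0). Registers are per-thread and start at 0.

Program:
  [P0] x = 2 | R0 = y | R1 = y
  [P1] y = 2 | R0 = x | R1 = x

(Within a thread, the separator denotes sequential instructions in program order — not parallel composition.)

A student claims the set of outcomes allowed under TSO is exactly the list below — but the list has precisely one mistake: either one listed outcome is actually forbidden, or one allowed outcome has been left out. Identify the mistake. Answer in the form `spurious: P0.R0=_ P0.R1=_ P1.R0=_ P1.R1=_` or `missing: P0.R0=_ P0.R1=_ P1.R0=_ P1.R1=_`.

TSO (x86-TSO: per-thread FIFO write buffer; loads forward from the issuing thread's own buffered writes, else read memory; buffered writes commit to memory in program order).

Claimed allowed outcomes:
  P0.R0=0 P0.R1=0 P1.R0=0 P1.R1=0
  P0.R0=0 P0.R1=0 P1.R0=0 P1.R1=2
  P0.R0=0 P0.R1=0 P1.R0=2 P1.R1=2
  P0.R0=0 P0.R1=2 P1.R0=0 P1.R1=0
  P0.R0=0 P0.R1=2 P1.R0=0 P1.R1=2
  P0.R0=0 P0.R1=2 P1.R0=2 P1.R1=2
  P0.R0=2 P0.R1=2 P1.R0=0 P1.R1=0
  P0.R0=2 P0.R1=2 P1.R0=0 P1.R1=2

missing: P0.R0=2 P0.R1=2 P1.R0=2 P1.R1=2

outcome vector order: (P0.R0,P0.R1,P1.R0,P1.R1)
TSO (9): (0,0,0,0) (0,0,0,2) (0,0,2,2) (0,2,0,0) (0,2,0,2) (0,2,2,2) (2,2,0,0) (2,2,0,2) (2,2,2,2)
TSO∖claimed = {(2,2,2,2)}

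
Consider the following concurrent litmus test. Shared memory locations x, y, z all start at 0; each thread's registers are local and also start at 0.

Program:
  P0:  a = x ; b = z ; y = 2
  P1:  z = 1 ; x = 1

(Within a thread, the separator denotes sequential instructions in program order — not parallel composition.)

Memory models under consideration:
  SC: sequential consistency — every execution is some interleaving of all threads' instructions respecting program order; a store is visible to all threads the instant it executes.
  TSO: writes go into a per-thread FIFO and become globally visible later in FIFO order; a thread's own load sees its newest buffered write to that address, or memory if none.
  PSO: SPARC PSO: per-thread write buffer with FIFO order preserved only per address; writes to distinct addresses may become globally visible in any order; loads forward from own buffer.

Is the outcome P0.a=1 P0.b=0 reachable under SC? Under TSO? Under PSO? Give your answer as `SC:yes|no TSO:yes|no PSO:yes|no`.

outcome vector order: (P0.a,P0.b)
SC: 3 outcomes — {(0,0) (0,1) (1,1)}
TSO: 3 outcomes — {(0,0) (0,1) (1,1)}
PSO: 4 outcomes — {(0,0) (0,1) (1,0) (1,1)}
target (1,0) ∈ {PSO}

SC:no TSO:no PSO:yes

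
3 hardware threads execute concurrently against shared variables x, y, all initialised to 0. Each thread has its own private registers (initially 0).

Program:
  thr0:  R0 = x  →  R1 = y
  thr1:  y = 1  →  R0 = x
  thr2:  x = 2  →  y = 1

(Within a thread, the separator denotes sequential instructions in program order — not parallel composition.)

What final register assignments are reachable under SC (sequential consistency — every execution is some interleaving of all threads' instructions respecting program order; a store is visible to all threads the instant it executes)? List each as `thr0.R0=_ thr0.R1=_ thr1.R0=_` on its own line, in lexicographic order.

outcome vector order: (thr0.R0,thr0.R1,thr1.R0)
|SC outcomes| = 7

thr0.R0=0 thr0.R1=0 thr1.R0=0
thr0.R0=0 thr0.R1=0 thr1.R0=2
thr0.R0=0 thr0.R1=1 thr1.R0=0
thr0.R0=0 thr0.R1=1 thr1.R0=2
thr0.R0=2 thr0.R1=0 thr1.R0=2
thr0.R0=2 thr0.R1=1 thr1.R0=0
thr0.R0=2 thr0.R1=1 thr1.R0=2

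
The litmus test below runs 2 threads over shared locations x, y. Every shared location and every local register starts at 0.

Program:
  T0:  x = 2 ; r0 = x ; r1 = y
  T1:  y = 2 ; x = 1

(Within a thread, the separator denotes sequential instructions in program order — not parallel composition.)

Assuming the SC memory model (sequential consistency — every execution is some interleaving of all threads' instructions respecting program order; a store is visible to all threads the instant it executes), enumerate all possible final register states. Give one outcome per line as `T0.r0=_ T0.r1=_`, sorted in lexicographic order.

outcome vector order: (T0.r0,T0.r1)
|SC outcomes| = 3

T0.r0=1 T0.r1=2
T0.r0=2 T0.r1=0
T0.r0=2 T0.r1=2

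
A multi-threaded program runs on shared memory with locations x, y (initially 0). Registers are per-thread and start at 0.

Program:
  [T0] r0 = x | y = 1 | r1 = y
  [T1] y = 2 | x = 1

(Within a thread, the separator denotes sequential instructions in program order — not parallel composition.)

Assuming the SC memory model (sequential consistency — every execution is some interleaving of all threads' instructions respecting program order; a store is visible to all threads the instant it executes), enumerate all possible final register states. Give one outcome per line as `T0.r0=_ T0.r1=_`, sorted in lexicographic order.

T0.r0=0 T0.r1=1
T0.r0=0 T0.r1=2
T0.r0=1 T0.r1=1

outcome vector order: (T0.r0,T0.r1)
|SC outcomes| = 3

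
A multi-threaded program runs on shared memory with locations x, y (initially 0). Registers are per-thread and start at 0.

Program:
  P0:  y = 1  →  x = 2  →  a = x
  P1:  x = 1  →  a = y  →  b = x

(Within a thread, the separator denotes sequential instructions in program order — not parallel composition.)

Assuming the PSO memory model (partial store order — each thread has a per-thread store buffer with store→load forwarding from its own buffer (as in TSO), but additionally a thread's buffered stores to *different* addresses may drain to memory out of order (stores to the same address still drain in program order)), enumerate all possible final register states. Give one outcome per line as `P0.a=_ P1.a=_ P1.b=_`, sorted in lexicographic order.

outcome vector order: (P0.a,P1.a,P1.b)
|PSO outcomes| = 6

P0.a=1 P1.a=0 P1.b=1
P0.a=1 P1.a=1 P1.b=1
P0.a=2 P1.a=0 P1.b=1
P0.a=2 P1.a=0 P1.b=2
P0.a=2 P1.a=1 P1.b=1
P0.a=2 P1.a=1 P1.b=2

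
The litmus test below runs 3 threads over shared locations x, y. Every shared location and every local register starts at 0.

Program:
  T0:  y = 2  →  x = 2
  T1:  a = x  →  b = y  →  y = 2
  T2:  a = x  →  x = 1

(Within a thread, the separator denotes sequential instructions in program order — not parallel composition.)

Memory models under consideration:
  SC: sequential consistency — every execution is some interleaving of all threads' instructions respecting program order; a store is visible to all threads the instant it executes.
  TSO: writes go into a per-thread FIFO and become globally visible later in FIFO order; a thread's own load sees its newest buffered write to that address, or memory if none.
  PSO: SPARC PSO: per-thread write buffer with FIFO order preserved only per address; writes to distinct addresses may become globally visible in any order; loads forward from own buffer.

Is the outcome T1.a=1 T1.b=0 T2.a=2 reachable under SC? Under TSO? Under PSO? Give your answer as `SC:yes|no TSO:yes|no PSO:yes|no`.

outcome vector order: (T1.a,T1.b,T2.a)
SC (9): 0/0/0; 0/0/2; 0/2/0; 0/2/2; 1/0/0; 1/2/0; 1/2/2; 2/2/0; 2/2/2
TSO (9): 0/0/0; 0/0/2; 0/2/0; 0/2/2; 1/0/0; 1/2/0; 1/2/2; 2/2/0; 2/2/2
PSO (12): 0/0/0; 0/0/2; 0/2/0; 0/2/2; 1/0/0; 1/0/2; 1/2/0; 1/2/2; 2/0/0; 2/0/2; 2/2/0; 2/2/2
target 1/0/2 ∈ {PSO}

SC:no TSO:no PSO:yes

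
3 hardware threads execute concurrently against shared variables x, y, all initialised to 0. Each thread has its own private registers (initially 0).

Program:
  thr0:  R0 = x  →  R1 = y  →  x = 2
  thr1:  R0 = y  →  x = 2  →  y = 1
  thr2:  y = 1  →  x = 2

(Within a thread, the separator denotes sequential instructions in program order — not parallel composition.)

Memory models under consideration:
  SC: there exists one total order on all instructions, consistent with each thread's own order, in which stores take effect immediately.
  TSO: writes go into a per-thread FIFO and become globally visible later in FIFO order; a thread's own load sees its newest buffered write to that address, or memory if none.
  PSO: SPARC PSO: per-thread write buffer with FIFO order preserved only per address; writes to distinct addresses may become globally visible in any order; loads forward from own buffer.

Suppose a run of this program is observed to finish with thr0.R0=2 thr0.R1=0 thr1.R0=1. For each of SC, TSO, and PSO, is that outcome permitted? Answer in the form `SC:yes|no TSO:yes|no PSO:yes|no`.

outcome vector order: (thr0.R0,thr0.R1,thr1.R0)
under SC → 000 001 010 011 200 210 211
under TSO → 000 001 010 011 200 210 211
under PSO → 000 001 010 011 200 201 210 211
target 201 ∈ {PSO}

SC:no TSO:no PSO:yes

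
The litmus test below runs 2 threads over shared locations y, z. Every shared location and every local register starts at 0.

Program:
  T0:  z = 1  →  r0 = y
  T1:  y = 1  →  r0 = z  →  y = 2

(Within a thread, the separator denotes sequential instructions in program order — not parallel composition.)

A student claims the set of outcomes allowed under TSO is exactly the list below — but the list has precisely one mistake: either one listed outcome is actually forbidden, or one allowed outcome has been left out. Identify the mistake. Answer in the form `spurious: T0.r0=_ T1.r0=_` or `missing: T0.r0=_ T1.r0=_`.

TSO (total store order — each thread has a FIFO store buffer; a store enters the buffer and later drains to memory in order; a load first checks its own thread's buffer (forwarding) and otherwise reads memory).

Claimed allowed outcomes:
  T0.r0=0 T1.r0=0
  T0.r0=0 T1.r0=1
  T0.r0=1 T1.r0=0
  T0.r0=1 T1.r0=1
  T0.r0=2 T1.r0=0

outcome vector order: (T0.r0,T1.r0)
under TSO → (0,0); (0,1); (1,0); (1,1); (2,0); (2,1)
TSO∖claimed = {(2,1)}

missing: T0.r0=2 T1.r0=1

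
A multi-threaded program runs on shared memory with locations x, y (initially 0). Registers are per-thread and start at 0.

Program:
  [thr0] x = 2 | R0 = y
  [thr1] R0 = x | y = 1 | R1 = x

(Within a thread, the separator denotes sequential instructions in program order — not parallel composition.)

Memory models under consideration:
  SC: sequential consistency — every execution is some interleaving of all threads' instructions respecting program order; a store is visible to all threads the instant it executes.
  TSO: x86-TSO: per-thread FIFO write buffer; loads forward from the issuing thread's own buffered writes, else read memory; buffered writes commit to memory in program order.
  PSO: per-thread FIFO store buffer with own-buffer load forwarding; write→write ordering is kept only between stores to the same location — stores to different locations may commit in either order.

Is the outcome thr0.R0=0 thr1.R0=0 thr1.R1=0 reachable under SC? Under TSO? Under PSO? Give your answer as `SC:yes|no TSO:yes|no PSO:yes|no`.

outcome vector order: (thr0.R0,thr1.R0,thr1.R1)
under SC → <0 0 2>; <0 2 2>; <1 0 0>; <1 0 2>; <1 2 2>
under TSO → <0 0 0>; <0 0 2>; <0 2 2>; <1 0 0>; <1 0 2>; <1 2 2>
under PSO → <0 0 0>; <0 0 2>; <0 2 2>; <1 0 0>; <1 0 2>; <1 2 2>
target <0 0 0> ∈ {TSO,PSO}

SC:no TSO:yes PSO:yes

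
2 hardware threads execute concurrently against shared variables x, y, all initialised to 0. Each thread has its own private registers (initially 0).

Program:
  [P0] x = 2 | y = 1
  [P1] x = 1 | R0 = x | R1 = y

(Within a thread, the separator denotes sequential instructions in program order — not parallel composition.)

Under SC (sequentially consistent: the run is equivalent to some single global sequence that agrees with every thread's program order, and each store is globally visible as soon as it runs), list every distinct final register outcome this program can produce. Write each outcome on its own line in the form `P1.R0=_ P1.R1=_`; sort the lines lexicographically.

P1.R0=1 P1.R1=0
P1.R0=1 P1.R1=1
P1.R0=2 P1.R1=0
P1.R0=2 P1.R1=1

outcome vector order: (P1.R0,P1.R1)
|SC outcomes| = 4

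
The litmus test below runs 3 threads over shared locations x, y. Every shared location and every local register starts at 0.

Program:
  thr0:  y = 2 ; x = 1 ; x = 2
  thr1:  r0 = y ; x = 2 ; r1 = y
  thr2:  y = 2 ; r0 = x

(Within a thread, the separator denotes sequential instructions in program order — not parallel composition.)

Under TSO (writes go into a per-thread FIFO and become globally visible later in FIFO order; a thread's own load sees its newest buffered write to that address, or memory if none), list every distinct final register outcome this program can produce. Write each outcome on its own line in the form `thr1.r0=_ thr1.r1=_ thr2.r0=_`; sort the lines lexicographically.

thr1.r0=0 thr1.r1=0 thr2.r0=0
thr1.r0=0 thr1.r1=0 thr2.r0=1
thr1.r0=0 thr1.r1=0 thr2.r0=2
thr1.r0=0 thr1.r1=2 thr2.r0=0
thr1.r0=0 thr1.r1=2 thr2.r0=1
thr1.r0=0 thr1.r1=2 thr2.r0=2
thr1.r0=2 thr1.r1=2 thr2.r0=0
thr1.r0=2 thr1.r1=2 thr2.r0=1
thr1.r0=2 thr1.r1=2 thr2.r0=2

outcome vector order: (thr1.r0,thr1.r1,thr2.r0)
|TSO outcomes| = 9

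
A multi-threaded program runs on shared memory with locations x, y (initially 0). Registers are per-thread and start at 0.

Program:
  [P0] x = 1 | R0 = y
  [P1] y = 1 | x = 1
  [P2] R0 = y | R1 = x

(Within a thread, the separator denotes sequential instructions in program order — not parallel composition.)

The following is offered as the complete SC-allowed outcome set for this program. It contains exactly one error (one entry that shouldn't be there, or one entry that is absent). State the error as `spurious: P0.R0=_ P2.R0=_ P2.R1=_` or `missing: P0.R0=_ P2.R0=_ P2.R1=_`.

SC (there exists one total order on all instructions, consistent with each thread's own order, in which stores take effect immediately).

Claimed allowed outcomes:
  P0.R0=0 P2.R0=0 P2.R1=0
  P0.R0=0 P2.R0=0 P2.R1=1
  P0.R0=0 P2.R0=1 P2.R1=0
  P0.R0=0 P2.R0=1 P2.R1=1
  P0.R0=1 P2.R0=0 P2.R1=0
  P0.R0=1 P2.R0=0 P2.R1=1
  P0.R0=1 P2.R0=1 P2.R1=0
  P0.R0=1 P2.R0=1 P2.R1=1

spurious: P0.R0=0 P2.R0=1 P2.R1=0

outcome vector order: (P0.R0,P2.R0,P2.R1)
SC (7): <0 0 0> <0 0 1> <0 1 1> <1 0 0> <1 0 1> <1 1 0> <1 1 1>
claimed∖SC = {<0 1 0>}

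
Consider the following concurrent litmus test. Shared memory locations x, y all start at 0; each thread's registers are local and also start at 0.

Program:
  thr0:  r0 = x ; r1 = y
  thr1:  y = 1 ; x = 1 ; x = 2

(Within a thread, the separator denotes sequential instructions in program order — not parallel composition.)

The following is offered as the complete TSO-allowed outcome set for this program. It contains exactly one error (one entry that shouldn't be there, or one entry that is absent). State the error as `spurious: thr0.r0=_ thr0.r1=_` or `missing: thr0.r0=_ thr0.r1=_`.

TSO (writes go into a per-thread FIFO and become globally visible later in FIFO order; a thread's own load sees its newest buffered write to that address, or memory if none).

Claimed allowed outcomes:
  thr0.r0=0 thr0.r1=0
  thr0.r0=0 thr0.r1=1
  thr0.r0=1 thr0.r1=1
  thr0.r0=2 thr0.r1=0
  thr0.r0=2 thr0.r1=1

spurious: thr0.r0=2 thr0.r1=0

outcome vector order: (thr0.r0,thr0.r1)
under TSO → 0/0; 0/1; 1/1; 2/1
claimed∖TSO = {2/0}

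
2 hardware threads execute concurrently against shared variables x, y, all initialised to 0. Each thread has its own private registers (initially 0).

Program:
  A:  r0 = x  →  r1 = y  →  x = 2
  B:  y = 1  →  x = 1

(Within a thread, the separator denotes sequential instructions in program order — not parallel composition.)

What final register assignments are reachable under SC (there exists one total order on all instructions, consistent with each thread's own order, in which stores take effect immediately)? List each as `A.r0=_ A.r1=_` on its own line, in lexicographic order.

A.r0=0 A.r1=0
A.r0=0 A.r1=1
A.r0=1 A.r1=1

outcome vector order: (A.r0,A.r1)
|SC outcomes| = 3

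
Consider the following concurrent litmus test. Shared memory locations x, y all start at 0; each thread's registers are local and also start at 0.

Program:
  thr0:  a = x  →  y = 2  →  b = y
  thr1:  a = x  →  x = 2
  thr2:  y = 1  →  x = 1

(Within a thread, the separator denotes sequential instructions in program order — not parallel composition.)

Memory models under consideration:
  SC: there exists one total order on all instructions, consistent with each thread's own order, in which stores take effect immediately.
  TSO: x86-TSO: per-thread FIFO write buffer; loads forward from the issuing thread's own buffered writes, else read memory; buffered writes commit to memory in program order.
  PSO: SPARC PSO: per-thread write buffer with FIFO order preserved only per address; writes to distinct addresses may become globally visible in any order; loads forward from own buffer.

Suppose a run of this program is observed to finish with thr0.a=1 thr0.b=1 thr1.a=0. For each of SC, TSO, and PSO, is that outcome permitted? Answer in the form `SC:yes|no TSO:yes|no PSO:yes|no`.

outcome vector order: (thr0.a,thr0.b,thr1.a)
SC: 9 outcomes — {0/1/0 0/1/1 0/2/0 0/2/1 1/2/0 1/2/1 2/1/0 2/2/0 2/2/1}
TSO: 9 outcomes — {0/1/0 0/1/1 0/2/0 0/2/1 1/2/0 1/2/1 2/1/0 2/2/0 2/2/1}
PSO: 12 outcomes — {0/1/0 0/1/1 0/2/0 0/2/1 1/1/0 1/1/1 1/2/0 1/2/1 2/1/0 2/1/1 2/2/0 2/2/1}
target 1/1/0 ∈ {PSO}

SC:no TSO:no PSO:yes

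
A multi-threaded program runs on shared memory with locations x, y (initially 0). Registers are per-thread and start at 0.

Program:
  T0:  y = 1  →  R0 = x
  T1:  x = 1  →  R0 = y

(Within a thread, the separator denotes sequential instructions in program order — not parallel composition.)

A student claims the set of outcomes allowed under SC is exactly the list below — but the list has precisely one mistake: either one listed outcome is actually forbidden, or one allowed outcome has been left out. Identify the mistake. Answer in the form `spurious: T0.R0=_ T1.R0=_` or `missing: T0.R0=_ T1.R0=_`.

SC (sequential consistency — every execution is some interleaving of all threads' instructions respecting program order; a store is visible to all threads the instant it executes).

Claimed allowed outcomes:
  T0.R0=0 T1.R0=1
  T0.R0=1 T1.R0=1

missing: T0.R0=1 T1.R0=0

outcome vector order: (T0.R0,T1.R0)
[SC] allowed = {<0 1>; <1 0>; <1 1>}
SC∖claimed = {<1 0>}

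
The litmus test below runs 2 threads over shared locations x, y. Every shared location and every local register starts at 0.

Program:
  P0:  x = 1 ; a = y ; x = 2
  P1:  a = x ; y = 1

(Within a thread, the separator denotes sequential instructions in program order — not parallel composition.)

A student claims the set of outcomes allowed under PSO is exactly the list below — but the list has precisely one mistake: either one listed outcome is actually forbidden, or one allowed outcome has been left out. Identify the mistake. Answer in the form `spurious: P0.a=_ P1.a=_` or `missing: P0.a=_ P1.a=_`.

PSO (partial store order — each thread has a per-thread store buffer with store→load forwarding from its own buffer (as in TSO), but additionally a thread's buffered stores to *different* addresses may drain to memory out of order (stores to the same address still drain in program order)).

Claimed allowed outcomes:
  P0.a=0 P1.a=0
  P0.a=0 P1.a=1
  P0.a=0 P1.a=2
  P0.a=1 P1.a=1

outcome vector order: (P0.a,P1.a)
PSO: 5 outcomes — {(0,0); (0,1); (0,2); (1,0); (1,1)}
PSO∖claimed = {(1,0)}

missing: P0.a=1 P1.a=0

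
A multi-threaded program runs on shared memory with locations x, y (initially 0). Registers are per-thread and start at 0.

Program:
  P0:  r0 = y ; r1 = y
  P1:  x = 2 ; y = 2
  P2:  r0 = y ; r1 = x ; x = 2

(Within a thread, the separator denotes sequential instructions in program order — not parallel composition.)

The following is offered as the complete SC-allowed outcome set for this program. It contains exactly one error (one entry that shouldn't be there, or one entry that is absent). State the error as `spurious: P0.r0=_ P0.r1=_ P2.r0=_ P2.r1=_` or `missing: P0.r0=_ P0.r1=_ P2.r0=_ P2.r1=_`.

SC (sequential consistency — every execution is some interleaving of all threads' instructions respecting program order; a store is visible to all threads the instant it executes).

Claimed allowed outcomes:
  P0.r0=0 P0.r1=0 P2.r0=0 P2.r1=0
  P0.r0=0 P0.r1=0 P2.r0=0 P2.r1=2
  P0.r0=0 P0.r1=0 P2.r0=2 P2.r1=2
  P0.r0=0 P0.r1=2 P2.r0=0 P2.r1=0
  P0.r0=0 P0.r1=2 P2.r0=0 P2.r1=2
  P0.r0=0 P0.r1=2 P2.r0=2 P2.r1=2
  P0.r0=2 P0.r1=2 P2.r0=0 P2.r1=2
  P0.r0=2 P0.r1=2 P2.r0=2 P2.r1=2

missing: P0.r0=2 P0.r1=2 P2.r0=0 P2.r1=0

outcome vector order: (P0.r0,P0.r1,P2.r0,P2.r1)
SC (9): 0000; 0002; 0022; 0200; 0202; 0222; 2200; 2202; 2222
SC∖claimed = {2200}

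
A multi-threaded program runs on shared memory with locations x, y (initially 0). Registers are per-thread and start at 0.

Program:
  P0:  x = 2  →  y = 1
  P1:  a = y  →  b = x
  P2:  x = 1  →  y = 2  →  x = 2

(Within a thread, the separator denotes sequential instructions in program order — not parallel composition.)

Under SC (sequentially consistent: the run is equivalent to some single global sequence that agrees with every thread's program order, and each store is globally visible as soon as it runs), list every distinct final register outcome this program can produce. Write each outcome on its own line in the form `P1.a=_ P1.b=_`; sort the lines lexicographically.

outcome vector order: (P1.a,P1.b)
|SC outcomes| = 7

P1.a=0 P1.b=0
P1.a=0 P1.b=1
P1.a=0 P1.b=2
P1.a=1 P1.b=1
P1.a=1 P1.b=2
P1.a=2 P1.b=1
P1.a=2 P1.b=2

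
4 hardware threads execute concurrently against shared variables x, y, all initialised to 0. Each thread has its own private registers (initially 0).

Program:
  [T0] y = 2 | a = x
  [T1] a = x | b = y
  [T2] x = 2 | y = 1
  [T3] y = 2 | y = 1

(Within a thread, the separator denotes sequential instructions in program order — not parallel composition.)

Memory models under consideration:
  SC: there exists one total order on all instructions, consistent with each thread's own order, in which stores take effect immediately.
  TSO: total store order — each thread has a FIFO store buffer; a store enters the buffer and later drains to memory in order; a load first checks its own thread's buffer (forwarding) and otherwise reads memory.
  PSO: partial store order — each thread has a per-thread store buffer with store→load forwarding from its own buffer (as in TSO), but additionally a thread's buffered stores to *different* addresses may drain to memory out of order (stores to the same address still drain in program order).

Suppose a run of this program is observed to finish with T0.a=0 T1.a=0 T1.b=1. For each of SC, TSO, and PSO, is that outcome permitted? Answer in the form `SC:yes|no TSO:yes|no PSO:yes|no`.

outcome vector order: (T0.a,T1.a,T1.b)
SC: 11 outcomes — {0/0/0; 0/0/1; 0/0/2; 0/2/1; 0/2/2; 2/0/0; 2/0/1; 2/0/2; 2/2/0; 2/2/1; 2/2/2}
TSO: 12 outcomes — {0/0/0; 0/0/1; 0/0/2; 0/2/0; 0/2/1; 0/2/2; 2/0/0; 2/0/1; 2/0/2; 2/2/0; 2/2/1; 2/2/2}
PSO: 12 outcomes — {0/0/0; 0/0/1; 0/0/2; 0/2/0; 0/2/1; 0/2/2; 2/0/0; 2/0/1; 2/0/2; 2/2/0; 2/2/1; 2/2/2}
target 0/0/1 ∈ {SC,TSO,PSO}

SC:yes TSO:yes PSO:yes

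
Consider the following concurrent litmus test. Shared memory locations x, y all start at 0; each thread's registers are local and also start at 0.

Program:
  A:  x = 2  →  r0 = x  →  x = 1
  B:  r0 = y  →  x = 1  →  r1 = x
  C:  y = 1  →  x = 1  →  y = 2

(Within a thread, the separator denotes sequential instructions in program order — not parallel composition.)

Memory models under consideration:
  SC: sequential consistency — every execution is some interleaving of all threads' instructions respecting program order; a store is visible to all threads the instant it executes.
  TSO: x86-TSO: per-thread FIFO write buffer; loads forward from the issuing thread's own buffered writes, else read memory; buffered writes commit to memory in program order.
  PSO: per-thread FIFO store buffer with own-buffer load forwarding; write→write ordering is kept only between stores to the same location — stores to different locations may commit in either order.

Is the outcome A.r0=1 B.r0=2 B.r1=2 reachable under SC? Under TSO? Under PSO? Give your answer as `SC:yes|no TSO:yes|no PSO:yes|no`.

SC:no TSO:no PSO:yes

outcome vector order: (A.r0,B.r0,B.r1)
SC (11): 1/0/1; 1/0/2; 1/1/1; 1/1/2; 1/2/1; 2/0/1; 2/0/2; 2/1/1; 2/1/2; 2/2/1; 2/2/2
TSO (11): 1/0/1; 1/0/2; 1/1/1; 1/1/2; 1/2/1; 2/0/1; 2/0/2; 2/1/1; 2/1/2; 2/2/1; 2/2/2
PSO (12): 1/0/1; 1/0/2; 1/1/1; 1/1/2; 1/2/1; 1/2/2; 2/0/1; 2/0/2; 2/1/1; 2/1/2; 2/2/1; 2/2/2
target 1/2/2 ∈ {PSO}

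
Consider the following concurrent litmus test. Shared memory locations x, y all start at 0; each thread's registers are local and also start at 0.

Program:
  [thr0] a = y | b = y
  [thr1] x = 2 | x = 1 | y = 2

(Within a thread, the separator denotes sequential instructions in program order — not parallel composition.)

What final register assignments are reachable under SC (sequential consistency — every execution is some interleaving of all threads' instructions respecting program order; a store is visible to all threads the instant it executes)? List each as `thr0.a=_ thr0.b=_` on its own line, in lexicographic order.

outcome vector order: (thr0.a,thr0.b)
|SC outcomes| = 3

thr0.a=0 thr0.b=0
thr0.a=0 thr0.b=2
thr0.a=2 thr0.b=2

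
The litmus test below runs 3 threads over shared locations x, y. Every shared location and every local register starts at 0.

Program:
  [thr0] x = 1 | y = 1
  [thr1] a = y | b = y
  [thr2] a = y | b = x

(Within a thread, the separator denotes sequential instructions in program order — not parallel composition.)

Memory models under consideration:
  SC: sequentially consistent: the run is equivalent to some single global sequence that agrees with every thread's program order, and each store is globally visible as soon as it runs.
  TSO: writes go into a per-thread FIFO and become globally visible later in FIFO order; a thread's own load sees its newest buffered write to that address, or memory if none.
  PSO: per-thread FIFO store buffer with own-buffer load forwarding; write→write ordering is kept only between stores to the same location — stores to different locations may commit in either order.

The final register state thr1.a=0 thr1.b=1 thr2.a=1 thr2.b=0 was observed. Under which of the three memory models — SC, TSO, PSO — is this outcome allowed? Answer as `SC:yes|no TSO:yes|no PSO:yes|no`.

SC:no TSO:no PSO:yes

outcome vector order: (thr1.a,thr1.b,thr2.a,thr2.b)
under SC → (0,0,0,0) (0,0,0,1) (0,0,1,1) (0,1,0,0) (0,1,0,1) (0,1,1,1) (1,1,0,0) (1,1,0,1) (1,1,1,1)
under TSO → (0,0,0,0) (0,0,0,1) (0,0,1,1) (0,1,0,0) (0,1,0,1) (0,1,1,1) (1,1,0,0) (1,1,0,1) (1,1,1,1)
under PSO → (0,0,0,0) (0,0,0,1) (0,0,1,0) (0,0,1,1) (0,1,0,0) (0,1,0,1) (0,1,1,0) (0,1,1,1) (1,1,0,0) (1,1,0,1) (1,1,1,0) (1,1,1,1)
target (0,1,1,0) ∈ {PSO}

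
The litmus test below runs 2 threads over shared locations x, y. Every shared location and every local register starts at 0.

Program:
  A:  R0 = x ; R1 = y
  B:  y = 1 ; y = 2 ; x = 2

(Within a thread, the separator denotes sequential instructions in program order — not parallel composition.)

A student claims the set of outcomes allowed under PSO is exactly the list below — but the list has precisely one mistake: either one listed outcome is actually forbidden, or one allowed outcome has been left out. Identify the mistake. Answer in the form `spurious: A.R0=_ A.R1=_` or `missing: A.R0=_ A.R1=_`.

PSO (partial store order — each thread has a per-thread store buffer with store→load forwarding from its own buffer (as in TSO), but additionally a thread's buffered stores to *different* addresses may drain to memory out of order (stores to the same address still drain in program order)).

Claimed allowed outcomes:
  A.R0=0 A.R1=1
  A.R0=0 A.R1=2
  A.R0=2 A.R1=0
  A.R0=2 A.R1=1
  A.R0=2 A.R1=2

outcome vector order: (A.R0,A.R1)
PSO (6): <0 0>; <0 1>; <0 2>; <2 0>; <2 1>; <2 2>
PSO∖claimed = {<0 0>}

missing: A.R0=0 A.R1=0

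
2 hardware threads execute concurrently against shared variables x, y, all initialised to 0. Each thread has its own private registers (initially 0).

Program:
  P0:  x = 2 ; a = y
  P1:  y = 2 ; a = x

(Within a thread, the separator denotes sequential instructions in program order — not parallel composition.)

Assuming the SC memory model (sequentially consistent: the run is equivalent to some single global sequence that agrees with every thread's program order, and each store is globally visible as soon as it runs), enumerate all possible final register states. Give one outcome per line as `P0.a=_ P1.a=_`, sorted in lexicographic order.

P0.a=0 P1.a=2
P0.a=2 P1.a=0
P0.a=2 P1.a=2

outcome vector order: (P0.a,P1.a)
|SC outcomes| = 3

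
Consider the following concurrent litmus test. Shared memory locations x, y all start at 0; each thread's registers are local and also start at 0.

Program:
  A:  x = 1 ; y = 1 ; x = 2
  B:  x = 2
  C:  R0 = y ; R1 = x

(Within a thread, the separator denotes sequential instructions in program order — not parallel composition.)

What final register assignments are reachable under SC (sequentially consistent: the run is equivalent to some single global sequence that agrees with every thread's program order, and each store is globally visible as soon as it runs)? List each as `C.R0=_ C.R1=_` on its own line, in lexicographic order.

outcome vector order: (C.R0,C.R1)
|SC outcomes| = 5

C.R0=0 C.R1=0
C.R0=0 C.R1=1
C.R0=0 C.R1=2
C.R0=1 C.R1=1
C.R0=1 C.R1=2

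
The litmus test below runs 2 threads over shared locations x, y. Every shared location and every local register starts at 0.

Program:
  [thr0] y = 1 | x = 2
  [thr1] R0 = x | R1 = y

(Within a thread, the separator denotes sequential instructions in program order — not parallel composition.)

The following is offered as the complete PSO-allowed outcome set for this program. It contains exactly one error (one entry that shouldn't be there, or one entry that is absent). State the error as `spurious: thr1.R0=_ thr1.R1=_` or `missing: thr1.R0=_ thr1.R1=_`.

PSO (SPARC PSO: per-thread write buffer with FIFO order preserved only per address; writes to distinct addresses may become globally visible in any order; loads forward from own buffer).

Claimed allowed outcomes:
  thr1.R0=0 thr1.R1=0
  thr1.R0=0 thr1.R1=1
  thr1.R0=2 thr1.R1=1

missing: thr1.R0=2 thr1.R1=0

outcome vector order: (thr1.R0,thr1.R1)
PSO: 4 outcomes — {(0,0); (0,1); (2,0); (2,1)}
PSO∖claimed = {(2,0)}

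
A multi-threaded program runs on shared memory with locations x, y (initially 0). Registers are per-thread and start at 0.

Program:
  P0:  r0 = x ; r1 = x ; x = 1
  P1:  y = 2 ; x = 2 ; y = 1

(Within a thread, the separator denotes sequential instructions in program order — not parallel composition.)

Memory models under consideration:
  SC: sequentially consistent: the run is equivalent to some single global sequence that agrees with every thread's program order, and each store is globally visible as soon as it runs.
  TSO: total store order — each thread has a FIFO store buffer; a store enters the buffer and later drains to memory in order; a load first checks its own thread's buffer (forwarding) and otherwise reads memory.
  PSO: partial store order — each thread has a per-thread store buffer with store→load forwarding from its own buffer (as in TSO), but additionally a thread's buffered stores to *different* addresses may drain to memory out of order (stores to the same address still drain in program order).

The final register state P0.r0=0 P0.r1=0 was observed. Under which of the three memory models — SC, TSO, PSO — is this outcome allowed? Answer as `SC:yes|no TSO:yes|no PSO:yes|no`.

SC:yes TSO:yes PSO:yes

outcome vector order: (P0.r0,P0.r1)
SC: 3 outcomes — {(0,0), (0,2), (2,2)}
TSO: 3 outcomes — {(0,0), (0,2), (2,2)}
PSO: 3 outcomes — {(0,0), (0,2), (2,2)}
target (0,0) ∈ {SC,TSO,PSO}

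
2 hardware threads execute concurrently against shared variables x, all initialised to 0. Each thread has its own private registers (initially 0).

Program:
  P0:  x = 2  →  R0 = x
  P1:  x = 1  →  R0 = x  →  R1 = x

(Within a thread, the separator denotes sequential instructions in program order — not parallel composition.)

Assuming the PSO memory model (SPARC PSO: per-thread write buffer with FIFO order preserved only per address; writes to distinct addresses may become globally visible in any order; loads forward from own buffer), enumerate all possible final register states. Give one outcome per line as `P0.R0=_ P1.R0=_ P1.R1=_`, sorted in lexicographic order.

P0.R0=1 P1.R0=1 P1.R1=1
P0.R0=2 P1.R0=1 P1.R1=1
P0.R0=2 P1.R0=1 P1.R1=2
P0.R0=2 P1.R0=2 P1.R1=2

outcome vector order: (P0.R0,P1.R0,P1.R1)
|PSO outcomes| = 4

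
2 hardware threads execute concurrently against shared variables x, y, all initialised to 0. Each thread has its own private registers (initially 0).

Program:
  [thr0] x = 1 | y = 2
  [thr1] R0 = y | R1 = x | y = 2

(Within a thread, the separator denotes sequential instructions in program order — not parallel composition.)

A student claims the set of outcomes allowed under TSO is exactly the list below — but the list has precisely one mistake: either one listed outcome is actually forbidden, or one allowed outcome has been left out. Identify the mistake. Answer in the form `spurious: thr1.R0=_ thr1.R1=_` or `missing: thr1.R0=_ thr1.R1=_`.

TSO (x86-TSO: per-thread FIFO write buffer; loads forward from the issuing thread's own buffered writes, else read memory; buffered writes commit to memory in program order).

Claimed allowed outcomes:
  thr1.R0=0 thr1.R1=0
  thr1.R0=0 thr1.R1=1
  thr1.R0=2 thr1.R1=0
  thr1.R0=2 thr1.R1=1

spurious: thr1.R0=2 thr1.R1=0

outcome vector order: (thr1.R0,thr1.R1)
TSO (3): <0 0>; <0 1>; <2 1>
claimed∖TSO = {<2 0>}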